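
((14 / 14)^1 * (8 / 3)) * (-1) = -8 / 3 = -2.67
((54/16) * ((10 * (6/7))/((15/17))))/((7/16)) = 3672/49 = 74.94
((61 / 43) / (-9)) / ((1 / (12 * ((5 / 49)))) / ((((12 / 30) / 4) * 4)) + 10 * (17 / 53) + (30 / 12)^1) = -25864 / 1271553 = -0.02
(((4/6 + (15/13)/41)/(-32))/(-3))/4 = 1111/614016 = 0.00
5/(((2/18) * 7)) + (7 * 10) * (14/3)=6995/21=333.10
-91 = -91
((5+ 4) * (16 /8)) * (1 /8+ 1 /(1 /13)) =945 /4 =236.25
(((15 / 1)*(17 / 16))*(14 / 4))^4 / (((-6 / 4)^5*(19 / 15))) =-626668503125 / 622592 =-1006547.63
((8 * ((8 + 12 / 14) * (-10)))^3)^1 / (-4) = 30505984000 / 343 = 88938728.86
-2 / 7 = -0.29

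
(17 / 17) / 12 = 1 / 12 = 0.08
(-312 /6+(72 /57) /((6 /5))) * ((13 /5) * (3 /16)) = -24.84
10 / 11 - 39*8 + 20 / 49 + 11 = -161529 / 539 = -299.68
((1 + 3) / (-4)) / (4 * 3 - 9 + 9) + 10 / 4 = 29 / 12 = 2.42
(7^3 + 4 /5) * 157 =269883 /5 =53976.60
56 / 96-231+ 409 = 2143 / 12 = 178.58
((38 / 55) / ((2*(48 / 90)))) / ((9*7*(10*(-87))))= -19 / 1607760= -0.00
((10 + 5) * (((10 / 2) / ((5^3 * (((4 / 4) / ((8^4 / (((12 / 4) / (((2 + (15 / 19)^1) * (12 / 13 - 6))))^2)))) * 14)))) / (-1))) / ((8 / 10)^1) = -2088278016 / 427063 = -4889.86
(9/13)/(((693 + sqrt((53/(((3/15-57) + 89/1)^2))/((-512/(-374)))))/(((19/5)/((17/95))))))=1358257082112/64026202130839-41847120 * sqrt(9911)/704288223439229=0.02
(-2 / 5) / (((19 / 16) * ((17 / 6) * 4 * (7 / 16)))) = -768 / 11305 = -0.07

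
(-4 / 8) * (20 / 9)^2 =-200 / 81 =-2.47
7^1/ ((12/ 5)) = 2.92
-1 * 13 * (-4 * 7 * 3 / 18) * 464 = 84448 / 3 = 28149.33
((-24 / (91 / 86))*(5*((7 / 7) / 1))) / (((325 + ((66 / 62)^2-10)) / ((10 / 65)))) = -1652920 / 29950011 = -0.06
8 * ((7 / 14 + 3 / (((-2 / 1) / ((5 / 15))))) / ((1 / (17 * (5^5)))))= 0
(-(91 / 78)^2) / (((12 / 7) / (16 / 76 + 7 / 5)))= -1.28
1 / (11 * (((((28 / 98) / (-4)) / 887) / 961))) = -11933698 / 11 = -1084881.64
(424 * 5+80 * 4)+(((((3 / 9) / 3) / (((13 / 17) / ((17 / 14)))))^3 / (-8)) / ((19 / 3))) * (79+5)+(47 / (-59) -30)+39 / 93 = 11682770830984699 / 4848400026288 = 2409.61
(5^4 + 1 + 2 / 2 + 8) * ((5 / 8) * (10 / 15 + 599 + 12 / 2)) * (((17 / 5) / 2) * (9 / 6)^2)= 58843545 / 64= 919430.39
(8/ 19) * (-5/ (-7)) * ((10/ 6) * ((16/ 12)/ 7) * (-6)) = -1600/ 2793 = -0.57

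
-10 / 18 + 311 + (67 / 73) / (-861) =58536893 / 188559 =310.44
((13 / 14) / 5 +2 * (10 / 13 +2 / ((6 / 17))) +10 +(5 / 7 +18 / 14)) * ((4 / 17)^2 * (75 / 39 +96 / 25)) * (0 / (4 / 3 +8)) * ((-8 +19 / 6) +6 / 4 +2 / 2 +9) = 0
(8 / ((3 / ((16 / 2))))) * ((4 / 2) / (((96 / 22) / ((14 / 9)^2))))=17248 / 729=23.66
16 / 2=8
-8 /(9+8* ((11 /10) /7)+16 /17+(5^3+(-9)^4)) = -4760 /3984833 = -0.00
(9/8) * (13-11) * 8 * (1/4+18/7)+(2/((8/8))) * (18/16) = 1485/28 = 53.04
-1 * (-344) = 344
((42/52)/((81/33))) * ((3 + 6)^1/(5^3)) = 77/3250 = 0.02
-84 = -84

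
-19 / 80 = -0.24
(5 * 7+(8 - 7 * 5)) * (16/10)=64/5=12.80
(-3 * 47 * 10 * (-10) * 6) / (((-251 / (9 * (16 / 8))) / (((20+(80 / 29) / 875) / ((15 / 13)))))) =-105176.74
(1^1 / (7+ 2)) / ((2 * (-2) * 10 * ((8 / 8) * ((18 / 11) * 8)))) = -11 / 51840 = -0.00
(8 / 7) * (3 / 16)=0.21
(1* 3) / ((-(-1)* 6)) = 1 / 2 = 0.50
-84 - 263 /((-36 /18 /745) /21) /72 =1367513 /48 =28489.85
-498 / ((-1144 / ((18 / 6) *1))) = 747 / 572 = 1.31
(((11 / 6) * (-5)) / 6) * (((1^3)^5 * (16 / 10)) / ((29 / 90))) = -220 / 29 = -7.59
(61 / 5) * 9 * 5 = 549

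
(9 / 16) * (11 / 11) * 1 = 9 / 16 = 0.56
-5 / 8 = -0.62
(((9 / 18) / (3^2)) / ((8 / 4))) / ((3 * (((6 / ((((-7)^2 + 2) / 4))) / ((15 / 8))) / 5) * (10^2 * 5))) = 17 / 46080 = 0.00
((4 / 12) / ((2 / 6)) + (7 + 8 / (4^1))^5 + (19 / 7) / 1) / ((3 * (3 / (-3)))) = -413369 / 21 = -19684.24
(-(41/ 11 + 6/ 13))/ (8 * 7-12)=-599/ 6292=-0.10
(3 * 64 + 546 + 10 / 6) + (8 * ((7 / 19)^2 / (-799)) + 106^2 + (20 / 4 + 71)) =10428510869 / 865317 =12051.67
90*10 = 900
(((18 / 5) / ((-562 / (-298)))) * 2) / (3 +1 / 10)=10728 / 8711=1.23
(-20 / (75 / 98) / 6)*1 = -196 / 45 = -4.36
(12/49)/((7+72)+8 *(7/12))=36/12299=0.00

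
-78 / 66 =-13 / 11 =-1.18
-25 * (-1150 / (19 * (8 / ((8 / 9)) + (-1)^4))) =151.32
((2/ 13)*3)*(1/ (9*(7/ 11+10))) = 22/ 4563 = 0.00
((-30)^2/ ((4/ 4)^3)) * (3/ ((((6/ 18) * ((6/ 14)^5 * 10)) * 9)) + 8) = 362470/ 27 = 13424.81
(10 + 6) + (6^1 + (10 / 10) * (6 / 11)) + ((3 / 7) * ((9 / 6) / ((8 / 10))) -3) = 12535 / 616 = 20.35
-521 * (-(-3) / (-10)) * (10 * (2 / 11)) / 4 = 1563 / 22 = 71.05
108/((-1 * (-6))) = 18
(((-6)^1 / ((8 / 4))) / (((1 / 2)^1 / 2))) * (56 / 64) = -10.50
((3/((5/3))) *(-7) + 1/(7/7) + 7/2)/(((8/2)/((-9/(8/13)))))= 9477/320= 29.62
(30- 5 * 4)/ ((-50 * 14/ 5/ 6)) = -3/ 7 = -0.43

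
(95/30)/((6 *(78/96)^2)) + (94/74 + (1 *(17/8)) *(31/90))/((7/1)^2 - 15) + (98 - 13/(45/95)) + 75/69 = 255253041013/3520689120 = 72.50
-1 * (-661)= 661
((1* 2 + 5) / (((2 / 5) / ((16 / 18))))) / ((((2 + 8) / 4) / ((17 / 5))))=952 / 45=21.16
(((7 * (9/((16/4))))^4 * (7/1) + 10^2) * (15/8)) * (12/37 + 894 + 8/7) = 191854394518515/265216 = 723389216.78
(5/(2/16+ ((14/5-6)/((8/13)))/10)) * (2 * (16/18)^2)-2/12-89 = -1397155/12798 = -109.17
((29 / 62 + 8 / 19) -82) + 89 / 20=-903069 / 11780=-76.66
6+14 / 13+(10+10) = 352 / 13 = 27.08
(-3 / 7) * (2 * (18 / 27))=-4 / 7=-0.57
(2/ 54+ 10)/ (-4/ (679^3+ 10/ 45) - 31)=-0.32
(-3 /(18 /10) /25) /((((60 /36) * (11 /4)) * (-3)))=4 /825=0.00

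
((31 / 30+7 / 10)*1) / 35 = 26 / 525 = 0.05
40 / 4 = 10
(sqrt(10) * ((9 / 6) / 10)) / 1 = 3 * sqrt(10) / 20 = 0.47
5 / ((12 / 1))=5 / 12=0.42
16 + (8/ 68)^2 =4628/ 289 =16.01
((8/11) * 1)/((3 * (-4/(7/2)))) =-0.21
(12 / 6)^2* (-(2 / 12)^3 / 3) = -1 / 162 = -0.01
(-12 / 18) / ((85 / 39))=-26 / 85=-0.31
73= 73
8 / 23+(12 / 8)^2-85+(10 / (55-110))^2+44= -427125 / 11132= -38.37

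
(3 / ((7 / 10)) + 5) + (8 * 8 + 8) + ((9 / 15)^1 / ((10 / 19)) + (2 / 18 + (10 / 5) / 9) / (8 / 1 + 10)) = 389549 / 4725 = 82.44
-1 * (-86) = 86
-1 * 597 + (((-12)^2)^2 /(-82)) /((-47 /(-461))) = -5930067 /1927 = -3077.36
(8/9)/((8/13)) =13/9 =1.44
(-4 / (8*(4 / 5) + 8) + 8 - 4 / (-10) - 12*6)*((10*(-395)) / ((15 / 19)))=8629249 / 27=319601.81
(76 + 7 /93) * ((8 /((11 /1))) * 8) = 452800 /1023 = 442.62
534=534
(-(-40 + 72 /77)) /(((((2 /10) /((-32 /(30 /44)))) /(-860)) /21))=165560320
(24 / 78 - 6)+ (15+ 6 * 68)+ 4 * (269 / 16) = 25197 / 52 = 484.56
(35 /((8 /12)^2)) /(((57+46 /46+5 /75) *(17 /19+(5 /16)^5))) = 1.51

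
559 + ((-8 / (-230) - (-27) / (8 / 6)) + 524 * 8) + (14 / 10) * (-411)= 1930107 / 460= 4195.88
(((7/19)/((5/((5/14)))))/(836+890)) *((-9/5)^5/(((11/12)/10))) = -354294/112729375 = -0.00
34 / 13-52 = -642 / 13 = -49.38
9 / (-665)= -9 / 665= -0.01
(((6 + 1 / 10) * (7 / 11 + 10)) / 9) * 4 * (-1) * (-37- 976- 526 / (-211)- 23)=69171804 / 2321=29802.59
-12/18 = -2/3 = -0.67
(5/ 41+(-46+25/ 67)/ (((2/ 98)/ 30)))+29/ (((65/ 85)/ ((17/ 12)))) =-28719205973/ 428532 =-67017.65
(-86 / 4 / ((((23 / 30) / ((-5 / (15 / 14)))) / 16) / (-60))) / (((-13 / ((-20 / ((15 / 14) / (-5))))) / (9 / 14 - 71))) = -18975040000 / 299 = -63461672.24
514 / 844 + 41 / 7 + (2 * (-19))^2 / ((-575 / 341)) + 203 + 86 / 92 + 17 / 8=-190187043 / 295400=-643.83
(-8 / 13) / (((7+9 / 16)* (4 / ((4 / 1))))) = -128 / 1573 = -0.08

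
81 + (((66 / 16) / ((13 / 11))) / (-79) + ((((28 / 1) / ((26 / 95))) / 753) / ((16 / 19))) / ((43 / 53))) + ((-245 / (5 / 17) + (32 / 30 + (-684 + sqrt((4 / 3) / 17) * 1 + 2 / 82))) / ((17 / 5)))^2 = 163845788483937414193 / 823890713395347 - 18645680 * sqrt(51) / 1812897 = 198794.90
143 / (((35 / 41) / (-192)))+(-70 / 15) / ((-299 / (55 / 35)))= -1009748542 / 31395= -32162.72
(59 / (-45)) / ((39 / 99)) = -649 / 195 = -3.33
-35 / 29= -1.21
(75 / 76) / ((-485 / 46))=-0.09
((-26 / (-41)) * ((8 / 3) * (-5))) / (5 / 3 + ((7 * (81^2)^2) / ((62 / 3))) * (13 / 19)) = -1225120 / 1445466085949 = -0.00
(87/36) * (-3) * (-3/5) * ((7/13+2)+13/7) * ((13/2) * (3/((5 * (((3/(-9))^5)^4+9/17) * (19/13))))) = 201121211034081/2086840465129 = 96.38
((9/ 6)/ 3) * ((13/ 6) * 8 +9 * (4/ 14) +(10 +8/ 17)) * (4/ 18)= 10844/ 3213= 3.38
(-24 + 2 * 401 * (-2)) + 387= -1241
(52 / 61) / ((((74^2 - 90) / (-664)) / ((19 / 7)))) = -328016 / 1149911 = -0.29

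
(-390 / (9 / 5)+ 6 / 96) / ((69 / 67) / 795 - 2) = 184598735 / 1703376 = 108.37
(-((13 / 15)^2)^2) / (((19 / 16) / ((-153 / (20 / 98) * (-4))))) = -761322016 / 534375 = -1424.70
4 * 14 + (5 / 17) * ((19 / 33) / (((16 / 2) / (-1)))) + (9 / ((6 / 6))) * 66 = 2917105 / 4488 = 649.98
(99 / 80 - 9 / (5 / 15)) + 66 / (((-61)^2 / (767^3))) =2382421591659 / 297680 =8003297.47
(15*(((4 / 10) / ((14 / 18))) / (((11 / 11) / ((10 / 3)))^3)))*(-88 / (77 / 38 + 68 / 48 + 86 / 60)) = -66880000 / 12971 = -5156.12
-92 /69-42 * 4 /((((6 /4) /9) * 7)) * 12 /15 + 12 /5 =-1712 /15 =-114.13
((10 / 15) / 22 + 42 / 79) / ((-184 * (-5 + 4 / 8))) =1465 / 2158596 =0.00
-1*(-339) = 339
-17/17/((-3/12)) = 4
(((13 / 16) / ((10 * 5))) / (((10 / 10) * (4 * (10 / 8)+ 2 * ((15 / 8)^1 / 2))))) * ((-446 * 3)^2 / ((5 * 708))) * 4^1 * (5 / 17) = 1939431 / 1379125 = 1.41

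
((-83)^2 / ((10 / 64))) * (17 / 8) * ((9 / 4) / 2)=1054017 / 10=105401.70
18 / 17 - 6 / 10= 39 / 85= 0.46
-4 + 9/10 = -31/10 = -3.10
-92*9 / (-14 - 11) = 828 / 25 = 33.12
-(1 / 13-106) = 1377 / 13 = 105.92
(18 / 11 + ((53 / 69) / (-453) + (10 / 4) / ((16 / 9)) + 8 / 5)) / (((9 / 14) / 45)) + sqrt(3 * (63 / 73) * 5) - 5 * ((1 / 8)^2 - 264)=1648.38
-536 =-536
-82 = -82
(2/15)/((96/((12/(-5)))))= -1/300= -0.00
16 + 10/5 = 18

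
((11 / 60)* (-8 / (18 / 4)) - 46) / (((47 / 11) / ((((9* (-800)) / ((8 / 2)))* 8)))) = 22014080 / 141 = 156128.23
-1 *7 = -7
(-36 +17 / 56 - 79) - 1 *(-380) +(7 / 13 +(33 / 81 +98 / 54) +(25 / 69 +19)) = 287.43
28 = 28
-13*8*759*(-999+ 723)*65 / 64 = 44253495 / 2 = 22126747.50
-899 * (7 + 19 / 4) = -42253 / 4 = -10563.25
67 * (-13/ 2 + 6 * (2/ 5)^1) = -2747/ 10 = -274.70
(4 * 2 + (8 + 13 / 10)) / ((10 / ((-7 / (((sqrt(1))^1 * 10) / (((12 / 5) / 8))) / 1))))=-3633 / 10000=-0.36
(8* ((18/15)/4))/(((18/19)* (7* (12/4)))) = 0.12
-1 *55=-55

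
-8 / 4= -2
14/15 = 0.93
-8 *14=-112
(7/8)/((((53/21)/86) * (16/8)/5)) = 31605/424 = 74.54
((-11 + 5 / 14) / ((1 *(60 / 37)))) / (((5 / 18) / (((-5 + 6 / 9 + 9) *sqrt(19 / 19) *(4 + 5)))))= -49617 / 50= -992.34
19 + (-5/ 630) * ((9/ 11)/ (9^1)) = 26333/ 1386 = 19.00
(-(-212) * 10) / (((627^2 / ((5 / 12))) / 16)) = 42400 / 1179387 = 0.04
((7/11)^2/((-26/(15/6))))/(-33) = 245/207636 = 0.00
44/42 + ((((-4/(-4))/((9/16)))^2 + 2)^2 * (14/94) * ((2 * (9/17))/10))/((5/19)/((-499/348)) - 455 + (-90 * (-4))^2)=26150392526080306/24961660838602425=1.05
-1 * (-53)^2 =-2809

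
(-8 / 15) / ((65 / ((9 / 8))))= -3 / 325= -0.01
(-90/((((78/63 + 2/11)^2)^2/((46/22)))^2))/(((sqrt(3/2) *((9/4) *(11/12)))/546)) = -4398515300961203356935 *sqrt(6)/2093200239262695424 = -5147.20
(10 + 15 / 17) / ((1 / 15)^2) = 41625 / 17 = 2448.53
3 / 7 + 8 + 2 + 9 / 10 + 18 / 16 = 3487 / 280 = 12.45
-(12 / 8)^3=-27 / 8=-3.38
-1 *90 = -90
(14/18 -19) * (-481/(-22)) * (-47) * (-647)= -1199391778/99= -12115068.46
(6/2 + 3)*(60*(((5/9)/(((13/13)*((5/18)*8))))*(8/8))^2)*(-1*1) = -45/2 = -22.50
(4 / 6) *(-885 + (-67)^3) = -603296 / 3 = -201098.67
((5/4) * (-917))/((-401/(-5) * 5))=-4585/1604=-2.86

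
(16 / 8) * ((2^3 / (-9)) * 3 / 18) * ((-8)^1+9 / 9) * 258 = 4816 / 9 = 535.11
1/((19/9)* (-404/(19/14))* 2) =-9/11312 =-0.00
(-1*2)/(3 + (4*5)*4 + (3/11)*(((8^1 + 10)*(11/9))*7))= -0.02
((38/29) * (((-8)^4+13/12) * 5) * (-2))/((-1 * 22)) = 4670675/1914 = 2440.27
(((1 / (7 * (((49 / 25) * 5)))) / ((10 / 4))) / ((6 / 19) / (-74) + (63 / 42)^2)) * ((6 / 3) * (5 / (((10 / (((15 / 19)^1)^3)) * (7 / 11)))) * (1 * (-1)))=-732600 / 364906381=-0.00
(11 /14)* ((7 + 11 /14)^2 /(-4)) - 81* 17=-15244643 /10976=-1388.91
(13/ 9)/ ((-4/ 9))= -3.25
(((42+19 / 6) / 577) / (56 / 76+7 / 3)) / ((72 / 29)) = 149321 / 14540400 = 0.01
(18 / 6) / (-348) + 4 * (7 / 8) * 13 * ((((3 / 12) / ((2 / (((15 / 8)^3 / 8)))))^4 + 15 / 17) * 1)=40.14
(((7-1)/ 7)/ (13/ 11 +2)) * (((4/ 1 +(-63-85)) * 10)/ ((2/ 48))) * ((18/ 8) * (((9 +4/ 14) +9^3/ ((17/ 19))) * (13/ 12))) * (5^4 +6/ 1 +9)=-69786755850240/ 5831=-11968231152.50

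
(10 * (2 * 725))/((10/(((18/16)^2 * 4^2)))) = 58725/2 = 29362.50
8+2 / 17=138 / 17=8.12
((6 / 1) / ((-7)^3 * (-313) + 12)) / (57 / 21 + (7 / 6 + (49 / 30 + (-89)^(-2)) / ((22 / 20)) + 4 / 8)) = 998046 / 104766423565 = 0.00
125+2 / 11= 1377 / 11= 125.18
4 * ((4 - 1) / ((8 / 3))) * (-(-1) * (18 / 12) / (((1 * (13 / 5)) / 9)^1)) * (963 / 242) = 1170045 / 12584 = 92.98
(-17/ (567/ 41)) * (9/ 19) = -697/ 1197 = -0.58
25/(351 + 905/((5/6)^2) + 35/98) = 1750/115819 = 0.02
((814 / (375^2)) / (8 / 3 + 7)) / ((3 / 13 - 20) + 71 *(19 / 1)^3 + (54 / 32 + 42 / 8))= 169312 / 137692511578125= 0.00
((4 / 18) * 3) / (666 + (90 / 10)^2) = 2 / 2241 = 0.00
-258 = -258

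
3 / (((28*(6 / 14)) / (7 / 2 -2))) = 3 / 8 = 0.38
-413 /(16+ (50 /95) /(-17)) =-133399 /5158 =-25.86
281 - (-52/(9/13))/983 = 2486683/8847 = 281.08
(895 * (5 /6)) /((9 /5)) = 22375 /54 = 414.35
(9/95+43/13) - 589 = -723213/1235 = -585.60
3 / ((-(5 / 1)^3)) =-3 / 125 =-0.02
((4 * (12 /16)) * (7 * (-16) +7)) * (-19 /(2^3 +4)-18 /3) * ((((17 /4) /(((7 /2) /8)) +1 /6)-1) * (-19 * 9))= -29021265 /8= -3627658.12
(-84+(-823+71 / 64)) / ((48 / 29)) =-1681333 / 3072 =-547.31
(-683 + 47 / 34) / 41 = -23175 / 1394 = -16.62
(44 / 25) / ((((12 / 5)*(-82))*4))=-0.00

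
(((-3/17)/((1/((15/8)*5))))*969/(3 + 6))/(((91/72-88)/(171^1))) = 438615/1249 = 351.17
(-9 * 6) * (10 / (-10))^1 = 54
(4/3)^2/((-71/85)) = -1360/639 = -2.13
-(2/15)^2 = -4/225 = -0.02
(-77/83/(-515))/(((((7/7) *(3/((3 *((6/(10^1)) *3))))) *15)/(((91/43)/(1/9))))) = 189189/45950875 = 0.00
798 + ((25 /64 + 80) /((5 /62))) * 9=312627 /32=9769.59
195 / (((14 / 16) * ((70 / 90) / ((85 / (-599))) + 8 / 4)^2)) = 18.39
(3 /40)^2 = 9 /1600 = 0.01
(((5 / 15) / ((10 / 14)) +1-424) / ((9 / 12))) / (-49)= 25352 / 2205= 11.50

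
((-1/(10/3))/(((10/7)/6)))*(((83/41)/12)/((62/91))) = -158613/508400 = -0.31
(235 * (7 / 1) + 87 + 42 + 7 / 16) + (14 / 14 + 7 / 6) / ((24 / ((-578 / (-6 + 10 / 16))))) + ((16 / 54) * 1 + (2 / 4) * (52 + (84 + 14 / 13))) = 447472499 / 241488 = 1852.98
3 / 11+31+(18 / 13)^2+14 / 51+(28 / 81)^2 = 6963528514 / 207347283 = 33.58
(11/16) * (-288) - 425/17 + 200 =-23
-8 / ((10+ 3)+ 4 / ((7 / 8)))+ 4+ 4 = 928 / 123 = 7.54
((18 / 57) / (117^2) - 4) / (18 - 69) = 346786 / 4421547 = 0.08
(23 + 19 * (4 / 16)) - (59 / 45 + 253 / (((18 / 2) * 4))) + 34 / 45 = 121 / 6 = 20.17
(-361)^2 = 130321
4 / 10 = 2 / 5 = 0.40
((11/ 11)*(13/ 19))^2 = 169/ 361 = 0.47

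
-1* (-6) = 6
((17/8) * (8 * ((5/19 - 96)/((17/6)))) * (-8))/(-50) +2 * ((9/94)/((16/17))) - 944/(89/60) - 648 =-43747587093/31790800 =-1376.11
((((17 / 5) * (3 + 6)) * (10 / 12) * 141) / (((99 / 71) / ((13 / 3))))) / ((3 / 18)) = 737477 / 11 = 67043.36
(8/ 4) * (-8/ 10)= -8/ 5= -1.60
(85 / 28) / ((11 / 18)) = 4.97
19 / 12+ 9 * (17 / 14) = 1051 / 84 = 12.51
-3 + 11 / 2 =5 / 2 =2.50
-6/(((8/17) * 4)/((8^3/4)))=-408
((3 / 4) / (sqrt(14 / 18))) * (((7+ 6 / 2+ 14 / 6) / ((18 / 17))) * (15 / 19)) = 3145 * sqrt(7) / 1064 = 7.82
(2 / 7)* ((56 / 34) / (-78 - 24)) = -4 / 867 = -0.00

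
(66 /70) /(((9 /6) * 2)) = 11 /35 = 0.31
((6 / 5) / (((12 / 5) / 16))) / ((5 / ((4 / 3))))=32 / 15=2.13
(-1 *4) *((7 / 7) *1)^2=-4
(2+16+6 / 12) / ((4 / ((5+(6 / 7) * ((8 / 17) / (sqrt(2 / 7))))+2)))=111 * sqrt(14) / 119+259 / 8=35.87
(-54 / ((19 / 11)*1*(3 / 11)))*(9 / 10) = -9801 / 95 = -103.17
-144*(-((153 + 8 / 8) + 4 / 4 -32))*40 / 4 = 177120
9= 9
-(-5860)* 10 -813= 57787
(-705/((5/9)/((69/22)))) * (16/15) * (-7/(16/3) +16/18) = 197823/110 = 1798.39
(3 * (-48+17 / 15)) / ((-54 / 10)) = 703 / 27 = 26.04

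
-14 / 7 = -2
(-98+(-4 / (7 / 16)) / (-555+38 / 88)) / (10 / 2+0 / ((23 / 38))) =-3347254 / 170807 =-19.60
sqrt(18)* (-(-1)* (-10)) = -30* sqrt(2) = -42.43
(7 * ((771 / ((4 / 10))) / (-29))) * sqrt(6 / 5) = -509.67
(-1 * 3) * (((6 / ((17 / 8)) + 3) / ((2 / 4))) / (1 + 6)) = -594 / 119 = -4.99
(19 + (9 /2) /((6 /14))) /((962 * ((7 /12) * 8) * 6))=59 /53872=0.00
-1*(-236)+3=239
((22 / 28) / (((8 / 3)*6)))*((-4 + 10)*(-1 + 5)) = 1.18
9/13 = 0.69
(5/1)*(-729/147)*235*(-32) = 9136800/49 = 186465.31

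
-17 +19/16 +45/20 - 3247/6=-554.73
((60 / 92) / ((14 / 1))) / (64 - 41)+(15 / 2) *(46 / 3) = 851705 / 7406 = 115.00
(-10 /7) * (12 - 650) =6380 /7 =911.43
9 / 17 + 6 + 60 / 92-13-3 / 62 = -142223 / 24242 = -5.87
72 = 72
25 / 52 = 0.48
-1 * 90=-90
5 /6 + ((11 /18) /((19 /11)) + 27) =4820 /171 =28.19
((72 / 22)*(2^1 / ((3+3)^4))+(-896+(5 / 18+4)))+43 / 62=-5469103 / 6138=-891.02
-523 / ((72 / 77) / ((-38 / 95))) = 40271 / 180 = 223.73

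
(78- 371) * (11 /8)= -3223 /8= -402.88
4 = 4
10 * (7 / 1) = 70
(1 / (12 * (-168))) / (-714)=1 / 1439424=0.00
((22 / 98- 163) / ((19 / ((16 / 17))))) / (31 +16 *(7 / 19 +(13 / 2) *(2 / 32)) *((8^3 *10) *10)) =-127616 / 10044471437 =-0.00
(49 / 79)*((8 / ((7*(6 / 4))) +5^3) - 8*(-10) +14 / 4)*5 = 307615 / 474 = 648.98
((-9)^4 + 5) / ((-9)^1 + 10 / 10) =-3283 / 4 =-820.75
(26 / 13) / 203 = 2 / 203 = 0.01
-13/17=-0.76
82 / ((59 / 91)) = 7462 / 59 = 126.47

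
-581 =-581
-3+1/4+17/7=-9/28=-0.32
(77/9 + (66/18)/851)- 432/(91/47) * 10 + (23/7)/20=-30980057959/13939380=-2222.48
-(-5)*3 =15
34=34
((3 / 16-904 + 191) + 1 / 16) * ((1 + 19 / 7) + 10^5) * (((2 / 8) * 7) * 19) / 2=-1184990887.31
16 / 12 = 4 / 3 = 1.33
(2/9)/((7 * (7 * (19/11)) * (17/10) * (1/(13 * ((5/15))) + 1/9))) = 143/31654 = 0.00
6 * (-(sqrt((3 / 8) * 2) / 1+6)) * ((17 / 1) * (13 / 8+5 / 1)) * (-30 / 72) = 4505 * sqrt(3) / 32+13515 / 8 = 1933.22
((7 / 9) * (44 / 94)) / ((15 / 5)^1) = 154 / 1269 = 0.12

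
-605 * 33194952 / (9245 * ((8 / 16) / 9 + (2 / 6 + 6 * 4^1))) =-72298605456 / 811711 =-89069.39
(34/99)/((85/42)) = 28/165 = 0.17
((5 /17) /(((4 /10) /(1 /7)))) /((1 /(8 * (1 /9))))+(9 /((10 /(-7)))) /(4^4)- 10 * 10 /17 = -15939473 /2741760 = -5.81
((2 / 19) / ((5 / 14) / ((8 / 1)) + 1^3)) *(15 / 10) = 112 / 741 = 0.15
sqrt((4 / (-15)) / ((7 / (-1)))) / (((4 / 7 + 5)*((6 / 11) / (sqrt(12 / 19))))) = 0.05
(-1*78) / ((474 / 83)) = -1079 / 79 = -13.66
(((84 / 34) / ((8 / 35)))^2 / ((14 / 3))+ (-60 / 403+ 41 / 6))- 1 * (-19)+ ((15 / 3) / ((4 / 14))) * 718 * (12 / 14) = 120984647885 / 11180832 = 10820.72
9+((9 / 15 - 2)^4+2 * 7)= 16776 / 625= 26.84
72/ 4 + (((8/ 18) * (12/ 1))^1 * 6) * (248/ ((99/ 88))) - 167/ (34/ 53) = 2084441/ 306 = 6811.90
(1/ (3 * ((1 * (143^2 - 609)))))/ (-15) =-1/ 892800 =-0.00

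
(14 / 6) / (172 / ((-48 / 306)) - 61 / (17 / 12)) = -34 / 16605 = -0.00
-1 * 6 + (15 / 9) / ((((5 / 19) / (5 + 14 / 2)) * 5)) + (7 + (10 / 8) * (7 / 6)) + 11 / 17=37343 / 2040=18.31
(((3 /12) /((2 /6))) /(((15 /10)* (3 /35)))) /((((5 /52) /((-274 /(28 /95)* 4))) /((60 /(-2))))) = 6767800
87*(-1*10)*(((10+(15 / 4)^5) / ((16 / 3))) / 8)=-1004347575 / 65536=-15325.13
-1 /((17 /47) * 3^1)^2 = -2209 /2601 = -0.85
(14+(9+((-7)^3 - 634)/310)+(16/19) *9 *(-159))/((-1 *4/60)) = 17778.06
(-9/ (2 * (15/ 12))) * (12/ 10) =-108/ 25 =-4.32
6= 6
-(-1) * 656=656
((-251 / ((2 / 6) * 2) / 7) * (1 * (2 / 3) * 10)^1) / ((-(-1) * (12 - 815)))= 2510 / 5621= 0.45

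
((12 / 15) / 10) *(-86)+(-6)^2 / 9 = -2.88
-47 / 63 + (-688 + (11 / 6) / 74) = -6421637 / 9324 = -688.72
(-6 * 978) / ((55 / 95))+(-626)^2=4199144 / 11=381740.36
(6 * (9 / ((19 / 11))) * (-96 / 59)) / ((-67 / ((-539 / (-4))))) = 7683984 / 75107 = 102.31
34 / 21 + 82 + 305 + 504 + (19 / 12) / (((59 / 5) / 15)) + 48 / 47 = 208626253 / 232932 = 895.65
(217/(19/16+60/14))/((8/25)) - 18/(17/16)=106.96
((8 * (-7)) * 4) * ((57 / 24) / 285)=-28 / 15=-1.87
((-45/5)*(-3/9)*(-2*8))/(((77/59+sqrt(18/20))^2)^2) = -909778567619875972800/611238636142585441+287337647746554451200*sqrt(10)/611238636142585441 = -1.86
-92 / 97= -0.95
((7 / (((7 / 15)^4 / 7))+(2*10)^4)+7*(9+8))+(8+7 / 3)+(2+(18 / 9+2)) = 161168.50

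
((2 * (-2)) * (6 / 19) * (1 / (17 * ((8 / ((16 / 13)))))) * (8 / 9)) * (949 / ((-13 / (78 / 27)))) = 18688 / 8721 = 2.14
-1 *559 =-559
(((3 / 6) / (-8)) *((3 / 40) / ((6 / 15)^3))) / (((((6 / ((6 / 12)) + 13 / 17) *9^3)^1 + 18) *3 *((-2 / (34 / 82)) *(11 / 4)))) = 7225 / 36599321088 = 0.00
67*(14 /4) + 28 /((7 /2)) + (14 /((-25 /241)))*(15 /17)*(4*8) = -606583 /170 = -3568.14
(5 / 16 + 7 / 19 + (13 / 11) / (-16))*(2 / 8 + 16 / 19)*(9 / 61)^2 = 6823845 / 472834912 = 0.01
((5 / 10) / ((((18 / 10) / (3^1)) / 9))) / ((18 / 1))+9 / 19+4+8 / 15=2061 / 380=5.42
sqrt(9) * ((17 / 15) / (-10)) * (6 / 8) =-51 / 200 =-0.26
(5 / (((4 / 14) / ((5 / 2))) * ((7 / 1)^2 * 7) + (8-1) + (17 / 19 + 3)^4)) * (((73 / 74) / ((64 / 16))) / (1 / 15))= 3567537375 / 53290961176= 0.07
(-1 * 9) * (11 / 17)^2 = -1089 / 289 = -3.77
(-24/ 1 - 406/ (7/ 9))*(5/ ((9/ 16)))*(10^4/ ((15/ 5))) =-145600000/ 9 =-16177777.78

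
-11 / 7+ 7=38 / 7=5.43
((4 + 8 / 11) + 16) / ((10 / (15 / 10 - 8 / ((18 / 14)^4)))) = -32357 / 10935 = -2.96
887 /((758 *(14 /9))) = 0.75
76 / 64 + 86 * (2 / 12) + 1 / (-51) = 12649 / 816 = 15.50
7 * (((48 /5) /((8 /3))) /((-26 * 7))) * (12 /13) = -108 /845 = -0.13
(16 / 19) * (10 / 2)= 80 / 19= 4.21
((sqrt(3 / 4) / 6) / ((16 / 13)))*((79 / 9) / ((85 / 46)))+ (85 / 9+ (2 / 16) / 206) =23621*sqrt(3) / 73440+ 140089 / 14832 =10.00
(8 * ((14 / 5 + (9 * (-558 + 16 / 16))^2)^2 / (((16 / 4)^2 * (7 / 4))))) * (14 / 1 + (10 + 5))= 915712025311397098 / 175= 5232640144636554.85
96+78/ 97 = 9390/ 97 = 96.80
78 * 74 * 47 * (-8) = -2170272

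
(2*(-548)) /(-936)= 1.17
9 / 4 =2.25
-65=-65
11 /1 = 11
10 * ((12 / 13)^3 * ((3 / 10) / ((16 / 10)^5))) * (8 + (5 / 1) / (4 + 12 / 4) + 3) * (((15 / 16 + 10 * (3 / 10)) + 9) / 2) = 2148271875 / 125984768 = 17.05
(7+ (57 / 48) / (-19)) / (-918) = -37 / 4896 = -0.01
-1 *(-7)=7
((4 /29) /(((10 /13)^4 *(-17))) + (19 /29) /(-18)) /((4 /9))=-660799 /4930000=-0.13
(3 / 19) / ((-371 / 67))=-201 / 7049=-0.03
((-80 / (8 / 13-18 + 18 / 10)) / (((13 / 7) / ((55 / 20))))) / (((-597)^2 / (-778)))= -5990600 / 361042317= -0.02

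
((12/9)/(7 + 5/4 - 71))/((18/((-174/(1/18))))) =928/251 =3.70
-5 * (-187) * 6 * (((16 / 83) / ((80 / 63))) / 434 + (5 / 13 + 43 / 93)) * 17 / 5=2703011509 / 167245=16161.99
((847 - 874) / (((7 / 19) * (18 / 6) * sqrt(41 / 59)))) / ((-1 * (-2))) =-171 * sqrt(2419) / 574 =-14.65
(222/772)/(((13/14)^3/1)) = 152292/424021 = 0.36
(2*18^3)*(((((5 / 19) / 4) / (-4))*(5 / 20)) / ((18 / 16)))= -810 / 19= -42.63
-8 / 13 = -0.62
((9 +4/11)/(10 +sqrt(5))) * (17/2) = 1751/209- 1751 * sqrt(5)/2090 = 6.50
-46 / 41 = -1.12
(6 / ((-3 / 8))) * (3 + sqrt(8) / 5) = -57.05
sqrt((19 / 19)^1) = 1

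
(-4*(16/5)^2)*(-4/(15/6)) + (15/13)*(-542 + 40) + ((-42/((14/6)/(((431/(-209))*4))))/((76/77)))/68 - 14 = -525.48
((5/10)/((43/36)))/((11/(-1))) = -18/473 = -0.04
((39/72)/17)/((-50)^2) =13/1020000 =0.00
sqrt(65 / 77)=sqrt(5005) / 77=0.92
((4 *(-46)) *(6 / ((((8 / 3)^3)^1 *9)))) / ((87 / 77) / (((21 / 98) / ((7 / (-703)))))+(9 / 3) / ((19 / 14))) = -1600731 / 534016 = -3.00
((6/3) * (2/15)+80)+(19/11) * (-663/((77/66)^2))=-6153424/8085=-761.09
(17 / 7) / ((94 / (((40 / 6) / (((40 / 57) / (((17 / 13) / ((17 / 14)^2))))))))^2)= 123823 / 6346457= 0.02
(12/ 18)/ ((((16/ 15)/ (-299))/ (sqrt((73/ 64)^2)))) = -109135/ 512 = -213.15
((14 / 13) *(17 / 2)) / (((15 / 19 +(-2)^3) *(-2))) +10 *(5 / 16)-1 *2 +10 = 11.76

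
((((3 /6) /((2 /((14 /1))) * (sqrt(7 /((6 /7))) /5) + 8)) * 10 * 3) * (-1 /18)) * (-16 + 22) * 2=-12000 /9599 + 50 * sqrt(6) /9599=-1.24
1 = 1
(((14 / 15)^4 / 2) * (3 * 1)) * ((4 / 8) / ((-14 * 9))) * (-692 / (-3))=-474712 / 455625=-1.04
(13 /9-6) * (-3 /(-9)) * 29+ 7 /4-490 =-57487 /108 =-532.29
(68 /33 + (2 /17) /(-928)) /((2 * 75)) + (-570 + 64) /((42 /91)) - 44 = -44524462849 /39045600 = -1140.32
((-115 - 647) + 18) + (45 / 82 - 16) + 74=-685.45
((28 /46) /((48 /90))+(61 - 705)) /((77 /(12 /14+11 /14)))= -1207 /88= -13.72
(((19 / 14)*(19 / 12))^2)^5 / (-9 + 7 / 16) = -245.12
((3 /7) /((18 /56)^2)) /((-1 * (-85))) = 112 /2295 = 0.05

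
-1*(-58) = 58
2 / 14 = 1 / 7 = 0.14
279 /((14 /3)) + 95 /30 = 1322 /21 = 62.95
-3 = -3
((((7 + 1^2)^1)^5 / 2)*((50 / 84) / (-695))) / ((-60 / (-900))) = -204800 / 973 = -210.48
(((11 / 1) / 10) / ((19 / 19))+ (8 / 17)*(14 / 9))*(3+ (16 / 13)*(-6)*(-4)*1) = 131741 / 2210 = 59.61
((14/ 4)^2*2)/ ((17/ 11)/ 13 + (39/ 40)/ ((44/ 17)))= 49.44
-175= -175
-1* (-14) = 14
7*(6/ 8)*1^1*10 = 105/ 2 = 52.50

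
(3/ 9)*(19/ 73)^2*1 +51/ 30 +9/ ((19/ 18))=31131331/ 3037530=10.25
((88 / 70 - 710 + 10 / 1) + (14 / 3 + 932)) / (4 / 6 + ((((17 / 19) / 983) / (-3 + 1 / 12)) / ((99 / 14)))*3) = 2566238477 / 7189217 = 356.96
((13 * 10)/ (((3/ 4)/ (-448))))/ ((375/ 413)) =-19242496/ 225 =-85522.20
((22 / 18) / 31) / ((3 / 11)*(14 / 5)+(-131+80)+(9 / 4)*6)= -1210 / 1127439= -0.00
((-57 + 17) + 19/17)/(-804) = 661/13668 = 0.05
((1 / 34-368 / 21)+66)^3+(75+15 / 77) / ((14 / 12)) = 457202111616947 / 4003937784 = 114188.12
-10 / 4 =-5 / 2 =-2.50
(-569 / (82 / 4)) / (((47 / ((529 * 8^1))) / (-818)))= 3939501088 / 1927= 2044370.05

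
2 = 2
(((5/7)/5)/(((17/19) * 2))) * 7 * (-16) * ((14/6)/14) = -76/51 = -1.49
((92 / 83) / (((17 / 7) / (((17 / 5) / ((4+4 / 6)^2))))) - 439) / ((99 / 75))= -6375440 / 19173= -332.52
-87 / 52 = -1.67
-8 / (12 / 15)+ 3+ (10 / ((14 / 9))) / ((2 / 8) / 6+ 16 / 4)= -3673 / 679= -5.41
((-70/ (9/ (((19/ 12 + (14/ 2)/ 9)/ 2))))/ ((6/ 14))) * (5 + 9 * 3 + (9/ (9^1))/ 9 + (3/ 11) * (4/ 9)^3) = -1788805025/ 2598156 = -688.49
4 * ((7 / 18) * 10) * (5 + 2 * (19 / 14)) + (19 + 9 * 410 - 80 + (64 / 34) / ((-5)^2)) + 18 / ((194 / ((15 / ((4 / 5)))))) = 618509391 / 164900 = 3750.81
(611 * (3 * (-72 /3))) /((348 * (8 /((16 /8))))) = -1833 /58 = -31.60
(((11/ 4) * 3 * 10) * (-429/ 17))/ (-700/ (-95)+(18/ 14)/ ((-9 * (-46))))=-24059035/ 85187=-282.43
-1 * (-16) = 16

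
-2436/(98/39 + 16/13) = -47502/73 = -650.71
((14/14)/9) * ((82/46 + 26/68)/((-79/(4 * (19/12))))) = -32167/1668006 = -0.02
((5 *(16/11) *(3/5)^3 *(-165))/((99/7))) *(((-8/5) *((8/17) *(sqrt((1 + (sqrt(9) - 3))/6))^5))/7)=128 *sqrt(6)/14025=0.02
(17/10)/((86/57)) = 969/860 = 1.13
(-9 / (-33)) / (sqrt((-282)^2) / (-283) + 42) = 283 / 42548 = 0.01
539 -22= 517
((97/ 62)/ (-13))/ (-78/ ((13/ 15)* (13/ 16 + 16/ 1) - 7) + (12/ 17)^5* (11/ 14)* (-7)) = 0.01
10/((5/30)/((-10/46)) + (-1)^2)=300/7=42.86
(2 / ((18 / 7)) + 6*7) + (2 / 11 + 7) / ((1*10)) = 43061 / 990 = 43.50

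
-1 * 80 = -80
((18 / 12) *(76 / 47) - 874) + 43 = -38943 / 47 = -828.57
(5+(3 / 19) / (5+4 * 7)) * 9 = 9414 / 209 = 45.04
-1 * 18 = -18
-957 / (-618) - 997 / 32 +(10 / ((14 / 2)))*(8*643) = 168863131 / 23072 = 7318.96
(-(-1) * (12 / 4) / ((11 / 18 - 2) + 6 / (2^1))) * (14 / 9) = 84 / 29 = 2.90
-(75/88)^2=-5625/7744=-0.73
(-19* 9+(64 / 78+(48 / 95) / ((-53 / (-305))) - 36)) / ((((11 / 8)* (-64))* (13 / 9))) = 23949285 / 14976104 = 1.60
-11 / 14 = -0.79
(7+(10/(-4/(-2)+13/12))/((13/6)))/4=4087/1924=2.12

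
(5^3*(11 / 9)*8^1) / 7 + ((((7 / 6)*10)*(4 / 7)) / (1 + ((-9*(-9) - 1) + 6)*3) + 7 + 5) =435032 / 2331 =186.63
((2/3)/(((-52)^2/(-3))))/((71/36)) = -9/23998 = -0.00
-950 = -950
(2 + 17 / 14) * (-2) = -45 / 7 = -6.43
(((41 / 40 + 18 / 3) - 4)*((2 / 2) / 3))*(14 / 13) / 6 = 847 / 4680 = 0.18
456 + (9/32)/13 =189705/416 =456.02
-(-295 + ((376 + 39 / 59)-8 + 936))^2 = -3548584900 / 3481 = -1019415.37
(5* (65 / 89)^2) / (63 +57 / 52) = 1098500 / 26400693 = 0.04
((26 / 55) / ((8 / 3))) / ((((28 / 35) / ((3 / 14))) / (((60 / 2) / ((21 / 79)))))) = 46215 / 8624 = 5.36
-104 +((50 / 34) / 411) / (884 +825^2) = -495217151807 / 4761703383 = -104.00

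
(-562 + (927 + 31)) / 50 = 198 / 25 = 7.92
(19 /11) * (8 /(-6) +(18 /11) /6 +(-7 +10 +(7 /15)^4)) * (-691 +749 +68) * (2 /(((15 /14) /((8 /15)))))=65924393024 /153140625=430.48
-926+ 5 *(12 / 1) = -866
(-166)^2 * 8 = 220448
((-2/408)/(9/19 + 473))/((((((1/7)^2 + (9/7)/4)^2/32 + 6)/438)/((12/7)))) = -365369088/282173342113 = -0.00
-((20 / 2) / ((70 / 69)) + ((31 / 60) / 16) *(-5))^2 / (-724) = 169806961 / 1307787264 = 0.13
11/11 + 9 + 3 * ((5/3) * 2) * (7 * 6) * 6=2530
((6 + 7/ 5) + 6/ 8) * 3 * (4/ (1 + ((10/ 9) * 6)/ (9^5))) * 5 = 86624883/ 177167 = 488.94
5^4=625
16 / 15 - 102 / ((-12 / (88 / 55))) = 44 / 3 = 14.67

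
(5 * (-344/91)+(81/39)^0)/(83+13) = -543/2912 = -0.19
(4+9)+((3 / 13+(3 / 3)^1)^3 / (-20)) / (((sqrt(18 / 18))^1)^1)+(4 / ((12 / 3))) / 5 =143978 / 10985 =13.11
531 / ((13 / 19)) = 776.08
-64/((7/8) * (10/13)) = -3328/35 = -95.09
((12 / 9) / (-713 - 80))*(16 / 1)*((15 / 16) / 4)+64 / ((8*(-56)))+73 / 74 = 343951 / 410774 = 0.84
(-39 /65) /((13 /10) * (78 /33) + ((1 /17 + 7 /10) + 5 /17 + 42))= -1122 /86255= -0.01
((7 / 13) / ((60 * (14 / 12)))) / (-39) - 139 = -704731 / 5070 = -139.00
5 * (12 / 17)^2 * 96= 69120 / 289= 239.17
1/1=1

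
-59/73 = -0.81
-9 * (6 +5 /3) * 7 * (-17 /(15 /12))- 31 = 32689 /5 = 6537.80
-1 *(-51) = 51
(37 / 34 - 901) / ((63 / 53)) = -77221 / 102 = -757.07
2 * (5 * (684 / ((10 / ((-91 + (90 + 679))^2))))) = 314423856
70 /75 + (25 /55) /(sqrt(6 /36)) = 14 /15 + 5 * sqrt(6) /11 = 2.05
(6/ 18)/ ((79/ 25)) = 25/ 237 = 0.11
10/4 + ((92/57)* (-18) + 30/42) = -6873/266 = -25.84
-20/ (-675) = 4/ 135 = 0.03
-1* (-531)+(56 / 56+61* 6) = 898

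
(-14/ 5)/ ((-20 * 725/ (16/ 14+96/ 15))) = 132/ 90625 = 0.00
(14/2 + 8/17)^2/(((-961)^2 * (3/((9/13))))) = 48387/3469668397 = 0.00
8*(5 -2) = 24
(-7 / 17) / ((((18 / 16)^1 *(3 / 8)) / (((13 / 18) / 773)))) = -2912 / 3193263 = -0.00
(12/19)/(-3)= -0.21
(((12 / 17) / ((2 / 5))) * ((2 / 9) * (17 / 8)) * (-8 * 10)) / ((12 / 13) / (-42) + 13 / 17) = -309400 / 3447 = -89.76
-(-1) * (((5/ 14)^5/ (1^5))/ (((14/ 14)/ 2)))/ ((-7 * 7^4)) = -3125/ 4519603984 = -0.00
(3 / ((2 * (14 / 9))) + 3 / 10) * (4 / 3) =59 / 35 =1.69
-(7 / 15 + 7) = -7.47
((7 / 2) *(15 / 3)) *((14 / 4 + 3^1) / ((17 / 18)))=4095 / 34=120.44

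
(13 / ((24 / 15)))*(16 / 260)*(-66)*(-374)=12342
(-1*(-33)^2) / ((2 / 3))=-3267 / 2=-1633.50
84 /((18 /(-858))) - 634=-4638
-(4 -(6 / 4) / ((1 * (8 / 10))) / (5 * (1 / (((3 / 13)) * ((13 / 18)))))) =-63 / 16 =-3.94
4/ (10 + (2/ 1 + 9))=4/ 21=0.19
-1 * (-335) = 335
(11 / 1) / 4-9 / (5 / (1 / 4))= 23 / 10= 2.30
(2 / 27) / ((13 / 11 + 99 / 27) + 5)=22 / 2925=0.01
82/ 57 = 1.44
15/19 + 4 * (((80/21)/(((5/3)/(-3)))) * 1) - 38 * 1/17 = -65285/2261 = -28.87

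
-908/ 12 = -227/ 3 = -75.67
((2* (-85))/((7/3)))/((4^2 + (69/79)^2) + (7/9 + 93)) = -28646190/43462699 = -0.66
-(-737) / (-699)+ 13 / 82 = -51347 / 57318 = -0.90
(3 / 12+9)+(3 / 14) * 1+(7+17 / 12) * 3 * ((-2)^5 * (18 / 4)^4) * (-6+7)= -9276989 / 28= -331321.04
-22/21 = -1.05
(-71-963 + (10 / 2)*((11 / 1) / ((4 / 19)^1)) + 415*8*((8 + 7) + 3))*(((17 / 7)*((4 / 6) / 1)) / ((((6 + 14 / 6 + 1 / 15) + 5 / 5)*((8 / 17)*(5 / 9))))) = 29223969 / 752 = 38861.66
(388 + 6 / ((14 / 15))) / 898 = 2761 / 6286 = 0.44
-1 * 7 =-7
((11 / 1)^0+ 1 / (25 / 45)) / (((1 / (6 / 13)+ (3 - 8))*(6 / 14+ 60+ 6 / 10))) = -49 / 3026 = -0.02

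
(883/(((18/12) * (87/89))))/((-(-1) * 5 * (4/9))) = 78587/290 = 270.99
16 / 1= 16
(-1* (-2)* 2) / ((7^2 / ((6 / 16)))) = 3 / 98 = 0.03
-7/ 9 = -0.78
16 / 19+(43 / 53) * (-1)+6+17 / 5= 47484 / 5035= 9.43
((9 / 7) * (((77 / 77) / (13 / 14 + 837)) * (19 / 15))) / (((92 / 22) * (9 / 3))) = 209 / 1349065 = 0.00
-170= -170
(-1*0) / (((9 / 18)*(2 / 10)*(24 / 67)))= 0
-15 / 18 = -5 / 6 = -0.83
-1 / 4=-0.25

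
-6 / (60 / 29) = -29 / 10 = -2.90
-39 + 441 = 402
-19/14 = -1.36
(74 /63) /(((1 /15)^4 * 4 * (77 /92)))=9573750 /539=17762.06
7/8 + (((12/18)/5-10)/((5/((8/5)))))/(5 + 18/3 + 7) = 18889/27000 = 0.70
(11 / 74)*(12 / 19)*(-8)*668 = -501.71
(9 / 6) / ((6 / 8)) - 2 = 0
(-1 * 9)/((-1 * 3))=3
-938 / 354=-469 / 177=-2.65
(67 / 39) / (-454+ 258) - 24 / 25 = -185131 / 191100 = -0.97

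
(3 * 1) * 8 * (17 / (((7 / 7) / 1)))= 408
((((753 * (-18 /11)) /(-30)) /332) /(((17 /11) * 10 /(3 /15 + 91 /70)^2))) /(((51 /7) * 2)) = 47439 /38379200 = 0.00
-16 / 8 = -2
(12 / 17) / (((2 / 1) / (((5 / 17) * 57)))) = 1710 / 289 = 5.92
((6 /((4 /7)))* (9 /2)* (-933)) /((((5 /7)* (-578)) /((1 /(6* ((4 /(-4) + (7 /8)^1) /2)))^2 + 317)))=400069467 /11560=34608.09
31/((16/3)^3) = 837/4096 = 0.20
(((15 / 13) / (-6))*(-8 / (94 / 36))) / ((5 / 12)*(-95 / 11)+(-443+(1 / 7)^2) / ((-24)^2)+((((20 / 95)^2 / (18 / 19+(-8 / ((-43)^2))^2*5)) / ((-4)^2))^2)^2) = -6530329716659514598835256389744041073329920 / 48407356894911302974298920246636579361059451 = -0.13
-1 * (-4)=4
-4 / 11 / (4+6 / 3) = -2 / 33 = -0.06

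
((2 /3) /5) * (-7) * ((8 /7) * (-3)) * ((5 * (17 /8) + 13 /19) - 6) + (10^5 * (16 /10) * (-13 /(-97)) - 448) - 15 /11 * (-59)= 2138065893 /101365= 21092.74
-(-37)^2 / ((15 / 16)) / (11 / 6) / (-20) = 10952 / 275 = 39.83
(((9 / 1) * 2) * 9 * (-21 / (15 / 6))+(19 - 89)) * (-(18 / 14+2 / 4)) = 2555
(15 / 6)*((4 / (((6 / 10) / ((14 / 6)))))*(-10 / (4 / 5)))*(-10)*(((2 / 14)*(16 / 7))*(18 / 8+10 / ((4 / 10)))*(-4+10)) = 5450000 / 21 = 259523.81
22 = 22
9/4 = 2.25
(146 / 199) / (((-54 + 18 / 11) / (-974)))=13.65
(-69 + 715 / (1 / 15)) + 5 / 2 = 21317 / 2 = 10658.50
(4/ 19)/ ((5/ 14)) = 56/ 95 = 0.59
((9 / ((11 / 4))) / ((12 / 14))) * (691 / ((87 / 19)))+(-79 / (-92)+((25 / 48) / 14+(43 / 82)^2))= 577.37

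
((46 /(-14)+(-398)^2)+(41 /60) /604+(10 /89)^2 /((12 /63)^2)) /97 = 318290982716027 /194911730160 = 1633.00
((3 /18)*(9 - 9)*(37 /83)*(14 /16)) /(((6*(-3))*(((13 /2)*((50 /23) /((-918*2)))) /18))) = 0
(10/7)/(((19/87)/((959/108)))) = 19865/342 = 58.08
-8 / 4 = -2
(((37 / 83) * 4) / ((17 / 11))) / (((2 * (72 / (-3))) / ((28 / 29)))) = -2849 / 122757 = -0.02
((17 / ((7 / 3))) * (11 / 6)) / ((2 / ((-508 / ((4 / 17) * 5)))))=-403733 / 140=-2883.81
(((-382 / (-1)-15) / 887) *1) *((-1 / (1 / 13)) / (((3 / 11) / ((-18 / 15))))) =104962 / 4435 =23.67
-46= -46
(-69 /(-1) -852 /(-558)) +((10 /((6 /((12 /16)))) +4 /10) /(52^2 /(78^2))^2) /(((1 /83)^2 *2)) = 1716727381 /59520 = 28842.87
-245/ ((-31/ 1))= 245/ 31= 7.90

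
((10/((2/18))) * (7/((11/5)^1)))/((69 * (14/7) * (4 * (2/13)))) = 6825/2024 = 3.37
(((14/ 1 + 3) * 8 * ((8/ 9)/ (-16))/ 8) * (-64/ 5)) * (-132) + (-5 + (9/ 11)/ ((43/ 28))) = -11353423/ 7095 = -1600.20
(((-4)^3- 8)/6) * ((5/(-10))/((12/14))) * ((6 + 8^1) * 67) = 6566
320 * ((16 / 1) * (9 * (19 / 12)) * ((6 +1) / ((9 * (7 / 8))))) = 194560 / 3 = 64853.33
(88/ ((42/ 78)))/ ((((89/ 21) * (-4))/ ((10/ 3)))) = -2860/ 89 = -32.13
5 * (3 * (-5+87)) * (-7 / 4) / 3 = -1435 / 2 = -717.50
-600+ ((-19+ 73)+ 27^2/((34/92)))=1426.59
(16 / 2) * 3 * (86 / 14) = 1032 / 7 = 147.43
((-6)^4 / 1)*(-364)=-471744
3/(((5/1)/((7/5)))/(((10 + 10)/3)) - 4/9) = 756/23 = 32.87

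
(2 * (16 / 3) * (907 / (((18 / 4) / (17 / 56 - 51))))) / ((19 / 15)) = -102998920 / 1197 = -86047.55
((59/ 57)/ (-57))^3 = -205379/ 34296447249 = -0.00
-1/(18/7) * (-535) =208.06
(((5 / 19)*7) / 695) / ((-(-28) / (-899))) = -899 / 10564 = -0.09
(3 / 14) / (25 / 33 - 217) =-99 / 99904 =-0.00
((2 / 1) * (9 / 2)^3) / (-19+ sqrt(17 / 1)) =-13851 / 1376 - 729 * sqrt(17) / 1376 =-12.25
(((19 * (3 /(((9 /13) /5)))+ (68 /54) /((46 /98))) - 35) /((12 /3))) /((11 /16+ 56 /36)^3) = 6513205248 /775060141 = 8.40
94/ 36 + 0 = 47/ 18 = 2.61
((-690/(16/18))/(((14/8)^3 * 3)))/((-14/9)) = 31.04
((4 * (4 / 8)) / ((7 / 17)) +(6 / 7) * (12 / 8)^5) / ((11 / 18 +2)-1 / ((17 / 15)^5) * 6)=-16267301649 / 855636376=-19.01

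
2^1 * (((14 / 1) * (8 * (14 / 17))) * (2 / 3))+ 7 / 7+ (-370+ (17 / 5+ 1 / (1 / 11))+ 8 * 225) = 399937 / 255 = 1568.38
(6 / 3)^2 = 4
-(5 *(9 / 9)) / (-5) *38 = 38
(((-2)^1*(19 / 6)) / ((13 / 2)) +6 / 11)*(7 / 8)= -161 / 429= -0.38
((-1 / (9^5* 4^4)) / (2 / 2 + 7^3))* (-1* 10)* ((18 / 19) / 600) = 1 / 329339105280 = 0.00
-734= -734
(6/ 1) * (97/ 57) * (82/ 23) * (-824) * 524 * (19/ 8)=-37329851.13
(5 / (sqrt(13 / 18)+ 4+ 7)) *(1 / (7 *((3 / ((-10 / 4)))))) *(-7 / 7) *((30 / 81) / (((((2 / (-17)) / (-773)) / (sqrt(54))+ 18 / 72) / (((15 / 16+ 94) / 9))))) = 356449625 / (54 *(sqrt(26)+ 66) *(4 *sqrt(6)+ 118269)) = 0.78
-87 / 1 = -87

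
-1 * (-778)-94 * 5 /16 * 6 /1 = 2407 /4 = 601.75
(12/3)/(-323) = -4/323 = -0.01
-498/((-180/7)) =581/30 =19.37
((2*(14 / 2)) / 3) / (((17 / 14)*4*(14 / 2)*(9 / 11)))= 77 / 459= 0.17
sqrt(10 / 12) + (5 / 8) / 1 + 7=sqrt(30) / 6 + 61 / 8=8.54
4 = 4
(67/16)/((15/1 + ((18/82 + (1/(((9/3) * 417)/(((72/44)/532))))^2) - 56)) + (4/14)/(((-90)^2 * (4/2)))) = -230039248272216075/2240264764579685152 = -0.10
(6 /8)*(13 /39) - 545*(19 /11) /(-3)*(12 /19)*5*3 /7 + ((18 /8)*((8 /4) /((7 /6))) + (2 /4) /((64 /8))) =528337 /1232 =428.84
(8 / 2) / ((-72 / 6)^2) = 1 / 36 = 0.03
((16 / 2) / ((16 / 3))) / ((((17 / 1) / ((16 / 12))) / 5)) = 10 / 17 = 0.59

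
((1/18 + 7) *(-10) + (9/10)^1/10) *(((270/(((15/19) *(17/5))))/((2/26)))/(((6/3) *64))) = -15664493/21760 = -719.88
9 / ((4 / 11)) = 99 / 4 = 24.75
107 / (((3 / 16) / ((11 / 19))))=330.39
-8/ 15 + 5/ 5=7/ 15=0.47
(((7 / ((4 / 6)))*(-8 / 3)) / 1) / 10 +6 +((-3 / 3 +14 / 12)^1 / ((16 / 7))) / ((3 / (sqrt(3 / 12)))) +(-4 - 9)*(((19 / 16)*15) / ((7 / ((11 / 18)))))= -342793 / 20160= -17.00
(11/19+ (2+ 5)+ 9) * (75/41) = 23625/779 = 30.33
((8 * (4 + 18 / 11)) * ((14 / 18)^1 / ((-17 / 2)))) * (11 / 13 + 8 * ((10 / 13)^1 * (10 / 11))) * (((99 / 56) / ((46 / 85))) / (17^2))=-285510 / 950521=-0.30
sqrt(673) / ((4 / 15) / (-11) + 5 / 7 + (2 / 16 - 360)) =-9240 *sqrt(673) / 3318869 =-0.07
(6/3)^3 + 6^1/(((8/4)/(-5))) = -7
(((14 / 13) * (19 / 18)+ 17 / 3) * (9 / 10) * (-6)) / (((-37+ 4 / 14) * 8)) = 0.13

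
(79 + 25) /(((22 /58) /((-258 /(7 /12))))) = -9337536 /77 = -121266.70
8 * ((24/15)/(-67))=-64/335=-0.19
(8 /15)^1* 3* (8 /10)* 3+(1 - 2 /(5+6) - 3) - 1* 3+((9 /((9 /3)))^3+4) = 8156 /275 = 29.66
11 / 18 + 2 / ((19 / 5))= 389 / 342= 1.14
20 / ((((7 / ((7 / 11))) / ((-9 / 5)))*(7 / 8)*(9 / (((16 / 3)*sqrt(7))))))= -512*sqrt(7) / 231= -5.86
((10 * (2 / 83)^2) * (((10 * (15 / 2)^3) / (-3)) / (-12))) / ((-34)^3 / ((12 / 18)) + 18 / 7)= -21875 / 1895274124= -0.00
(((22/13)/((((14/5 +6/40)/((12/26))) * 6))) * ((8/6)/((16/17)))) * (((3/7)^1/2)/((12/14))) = 935/59826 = 0.02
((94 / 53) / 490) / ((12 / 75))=0.02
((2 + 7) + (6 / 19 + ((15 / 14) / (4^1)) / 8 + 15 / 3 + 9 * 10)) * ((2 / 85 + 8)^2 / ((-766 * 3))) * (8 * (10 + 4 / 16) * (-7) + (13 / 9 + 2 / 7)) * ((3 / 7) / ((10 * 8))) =3723670150619353 / 415495975104000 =8.96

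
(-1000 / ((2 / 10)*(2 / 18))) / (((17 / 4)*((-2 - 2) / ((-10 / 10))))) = -45000 / 17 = -2647.06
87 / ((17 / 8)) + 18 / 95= 66426 / 1615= 41.13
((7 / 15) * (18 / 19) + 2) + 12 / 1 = 1372 / 95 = 14.44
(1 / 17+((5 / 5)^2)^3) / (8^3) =9 / 4352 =0.00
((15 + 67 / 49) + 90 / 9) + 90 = 5702 / 49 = 116.37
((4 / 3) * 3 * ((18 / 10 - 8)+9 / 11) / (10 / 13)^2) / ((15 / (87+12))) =-150072 / 625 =-240.12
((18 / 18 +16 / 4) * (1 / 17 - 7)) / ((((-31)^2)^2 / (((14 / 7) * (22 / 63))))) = -25960 / 989090991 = -0.00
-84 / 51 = -28 / 17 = -1.65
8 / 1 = 8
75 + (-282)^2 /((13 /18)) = 1432407 /13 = 110185.15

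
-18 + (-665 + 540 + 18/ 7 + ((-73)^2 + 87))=5275.57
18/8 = 9/4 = 2.25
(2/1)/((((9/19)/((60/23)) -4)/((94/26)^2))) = -1678840/245219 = -6.85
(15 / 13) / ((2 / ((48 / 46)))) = 180 / 299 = 0.60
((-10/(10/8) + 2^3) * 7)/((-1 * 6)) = 0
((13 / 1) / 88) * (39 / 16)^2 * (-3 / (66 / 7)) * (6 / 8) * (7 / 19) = -2906631 / 37666816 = -0.08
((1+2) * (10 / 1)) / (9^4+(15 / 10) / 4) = 80 / 17497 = 0.00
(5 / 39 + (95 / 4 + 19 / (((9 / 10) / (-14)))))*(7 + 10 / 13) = -12841645 / 6084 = -2110.72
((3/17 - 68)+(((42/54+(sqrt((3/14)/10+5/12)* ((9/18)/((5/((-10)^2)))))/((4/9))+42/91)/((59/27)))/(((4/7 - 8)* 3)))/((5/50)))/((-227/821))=110835* sqrt(4830)/696436+18948188221/76956178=257.28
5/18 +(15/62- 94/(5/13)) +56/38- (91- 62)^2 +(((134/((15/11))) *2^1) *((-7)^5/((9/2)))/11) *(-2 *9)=31807507076/26505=1200056.86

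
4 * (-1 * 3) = -12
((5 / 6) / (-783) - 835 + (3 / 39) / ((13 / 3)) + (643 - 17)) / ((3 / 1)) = -69.66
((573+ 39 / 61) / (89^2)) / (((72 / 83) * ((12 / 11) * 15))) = 24651 / 4831810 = 0.01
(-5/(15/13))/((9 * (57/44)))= -572/1539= -0.37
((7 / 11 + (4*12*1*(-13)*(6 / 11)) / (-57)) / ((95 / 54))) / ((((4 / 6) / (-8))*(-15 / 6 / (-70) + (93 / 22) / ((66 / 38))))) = -91875168 / 5034145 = -18.25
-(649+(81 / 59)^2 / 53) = -649.04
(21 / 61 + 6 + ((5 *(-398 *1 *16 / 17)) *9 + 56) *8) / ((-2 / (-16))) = -1114961000 / 1037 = -1075179.36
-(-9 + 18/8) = 27/4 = 6.75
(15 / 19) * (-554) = -8310 / 19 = -437.37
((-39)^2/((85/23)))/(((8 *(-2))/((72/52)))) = -24219/680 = -35.62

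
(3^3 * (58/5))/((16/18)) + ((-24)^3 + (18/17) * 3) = -13468.47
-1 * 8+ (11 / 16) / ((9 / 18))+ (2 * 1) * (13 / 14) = -267 / 56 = -4.77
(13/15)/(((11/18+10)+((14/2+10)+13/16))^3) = 12939264/342842961785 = 0.00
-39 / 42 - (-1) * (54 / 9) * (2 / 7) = 11 / 14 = 0.79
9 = 9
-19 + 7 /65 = -1228 /65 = -18.89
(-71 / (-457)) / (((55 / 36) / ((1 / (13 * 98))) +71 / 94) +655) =30033 / 503023099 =0.00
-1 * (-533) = 533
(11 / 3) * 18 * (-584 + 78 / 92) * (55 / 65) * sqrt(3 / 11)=-885225 * sqrt(33) / 299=-17007.46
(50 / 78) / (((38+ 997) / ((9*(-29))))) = -145 / 897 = -0.16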